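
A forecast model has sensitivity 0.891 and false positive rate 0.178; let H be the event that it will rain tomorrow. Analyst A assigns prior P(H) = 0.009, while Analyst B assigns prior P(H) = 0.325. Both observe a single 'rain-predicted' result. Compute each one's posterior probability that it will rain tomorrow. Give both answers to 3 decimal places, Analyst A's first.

Analyst A: 0.043; Analyst B: 0.707

The likelihood ratio for a 'rain-predicted' result is 0.891/0.178 = 5.0056.
Analyst A: prior odds 0.009/0.991 = 0.0090817; posterior odds 0.045460; posterior probability 0.043.
Analyst B: prior odds 0.325/0.675 = 0.48148; posterior odds 2.4101; posterior probability 0.707.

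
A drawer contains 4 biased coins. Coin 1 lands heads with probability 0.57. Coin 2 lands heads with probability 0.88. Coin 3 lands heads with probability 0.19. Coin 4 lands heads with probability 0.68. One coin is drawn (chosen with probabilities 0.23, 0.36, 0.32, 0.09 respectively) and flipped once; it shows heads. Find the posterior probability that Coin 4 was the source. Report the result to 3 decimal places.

P(heads|C1) = 0.57; P(heads|C2) = 0.88; P(heads|C3) = 0.19; P(heads|C4) = 0.68.
Prior × likelihood for each source: 0.23·0.57=0.1311, 0.36·0.88=0.3168, 0.32·0.19=0.06080, 0.09·0.68=0.06120. Summing gives P(heads) = 0.56990.
P(Coin 4 | heads) = 0.06120 / 0.56990 = 0.107.

Posterior probability ≈ 0.107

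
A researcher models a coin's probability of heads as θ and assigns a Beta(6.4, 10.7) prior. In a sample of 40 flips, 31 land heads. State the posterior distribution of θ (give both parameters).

The binomial likelihood is conjugate to the Beta prior: with 31 successes and 9 failures, the posterior is Beta(6.4+31, 10.7+9) = Beta(37.4, 19.7).

Posterior: Beta(37.4, 19.7)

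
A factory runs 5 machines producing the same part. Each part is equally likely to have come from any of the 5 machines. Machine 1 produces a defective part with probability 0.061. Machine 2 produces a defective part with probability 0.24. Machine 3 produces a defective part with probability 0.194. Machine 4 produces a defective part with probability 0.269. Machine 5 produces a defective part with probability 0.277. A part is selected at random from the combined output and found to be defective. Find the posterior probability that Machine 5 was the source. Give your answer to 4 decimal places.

Posterior probability ≈ 0.2661

P(defective|M1) = 0.061; P(defective|M2) = 0.24; P(defective|M3) = 0.194; P(defective|M4) = 0.269; P(defective|M5) = 0.277.
Prior × likelihood for each source: 0.2·0.061=0.01220, 0.2·0.24=0.04800, 0.2·0.194=0.03880, 0.2·0.269=0.05380, 0.2·0.277=0.05540. Summing gives P(defective) = 0.20820.
P(Machine 5 | defective) = 0.05540 / 0.20820 = 0.2661.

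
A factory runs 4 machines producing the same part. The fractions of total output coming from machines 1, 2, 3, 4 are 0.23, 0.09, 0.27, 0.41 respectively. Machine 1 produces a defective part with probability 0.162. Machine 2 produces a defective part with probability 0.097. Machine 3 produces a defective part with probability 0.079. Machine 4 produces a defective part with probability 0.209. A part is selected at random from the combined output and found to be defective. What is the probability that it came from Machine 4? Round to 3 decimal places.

Posterior probability ≈ 0.560

Tabulate prior·likelihood by source: [1] prior 0.23, lik 0.162, product 0.03726; [2] prior 0.09, lik 0.097, product 0.008730; [3] prior 0.27, lik 0.079, product 0.02133; [4] prior 0.41, lik 0.209, product 0.08569.
Normalizing constant = 0.15301; the posterior for Machine 4 is its product over the sum, 0.08569/0.15301 = 0.560.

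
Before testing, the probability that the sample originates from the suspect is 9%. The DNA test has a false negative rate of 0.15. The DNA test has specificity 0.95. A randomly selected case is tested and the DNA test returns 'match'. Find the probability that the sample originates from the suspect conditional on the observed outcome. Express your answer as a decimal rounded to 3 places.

P(H | E) ≈ 0.627

Write H for 'the sample originates from the suspect'. Prior odds H:¬H = 0.09/0.91 = 0.098901. For the 'match' outcome, the likelihood ratio is 0.85/0.05 = 17.000.
Posterior odds = 0.098901 × 17.000 = 1.6813, so P(H|E) = 1.6813/(1+1.6813) = 0.627.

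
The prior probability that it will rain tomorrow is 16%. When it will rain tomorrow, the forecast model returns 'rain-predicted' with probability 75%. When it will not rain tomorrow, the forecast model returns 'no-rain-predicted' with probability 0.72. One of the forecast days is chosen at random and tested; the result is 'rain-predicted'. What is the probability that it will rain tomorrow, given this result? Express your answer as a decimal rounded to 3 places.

P(H | E) ≈ 0.338

Let H be the event that it will rain tomorrow. P(H) = 0.16, so P(¬H) = 0.84. With E the 'rain-predicted' result, P(E|H) = 0.75 and P(E|¬H) = 0.28.
P(E) = 0.75·0.16 + 0.28·0.84 = 0.12000 + 0.23520 = 0.35520.
By Bayes' theorem, P(H|E) = 0.12000 / 0.35520 = 0.338.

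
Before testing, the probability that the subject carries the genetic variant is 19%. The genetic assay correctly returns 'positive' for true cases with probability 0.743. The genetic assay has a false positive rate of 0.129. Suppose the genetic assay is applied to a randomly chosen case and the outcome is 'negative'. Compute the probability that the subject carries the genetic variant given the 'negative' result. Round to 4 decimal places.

Let H be the event that the subject carries the genetic variant. P(H) = 0.19, so P(¬H) = 0.81. With E the 'negative' result, P(E|H) = 0.257 and P(E|¬H) = 0.871.
P(E) = 0.257·0.19 + 0.871·0.81 = 0.048830 + 0.70551 = 0.75434.
By Bayes' theorem, P(H|E) = 0.048830 / 0.75434 = 0.0647.

P(H | E) ≈ 0.0647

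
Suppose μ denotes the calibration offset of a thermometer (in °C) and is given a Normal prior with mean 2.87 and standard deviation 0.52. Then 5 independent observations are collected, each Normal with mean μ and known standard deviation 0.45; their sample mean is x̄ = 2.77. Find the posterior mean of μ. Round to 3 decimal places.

Posterior mean ≈ 2.783

Prior precision 1/τ₀² = 1/0.52² = 3.69822; data precision n/σ² = 5/0.45² = 24.6914.
Posterior precision = 3.69822 + 24.6914 = 28.3896.
Posterior mean = (3.69822·2.87 + 24.6914·2.77) / 28.3896 = 2.783.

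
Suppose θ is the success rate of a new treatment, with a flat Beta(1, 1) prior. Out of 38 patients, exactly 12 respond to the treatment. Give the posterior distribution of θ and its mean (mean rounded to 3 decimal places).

Posterior: Beta(13, 27); mean ≈ 0.325

The binomial likelihood is conjugate to the Beta prior: with 12 successes and 26 failures, the posterior is Beta(1+12, 1+26) = Beta(13, 27).
E[θ | data] = 13/(13+27) = 0.325.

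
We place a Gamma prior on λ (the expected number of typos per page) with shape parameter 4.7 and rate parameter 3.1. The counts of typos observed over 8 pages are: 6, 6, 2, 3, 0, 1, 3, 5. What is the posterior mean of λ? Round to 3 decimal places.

Posterior mean ≈ 2.766

Total count ∑xᵢ = 26 over n = 8 pages.
Gamma is conjugate to the Poisson likelihood: posterior is Gamma(shape = 4.7+26 = 30.7, rate = 3.1+8 = 11.1).
Posterior mean = shape/rate = 30.7/11.1 = 2.766.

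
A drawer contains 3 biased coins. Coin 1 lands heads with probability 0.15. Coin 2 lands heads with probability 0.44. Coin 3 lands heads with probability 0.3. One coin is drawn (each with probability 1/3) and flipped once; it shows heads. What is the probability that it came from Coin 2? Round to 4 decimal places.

Posterior probability ≈ 0.4944

Tabulate prior·likelihood by source: [1] prior 0.333333, lik 0.15, product 0.05000; [2] prior 0.333333, lik 0.44, product 0.1467; [3] prior 0.333333, lik 0.3, product 0.1000.
Normalizing constant = 0.29667; the posterior for Coin 2 is its product over the sum, 0.1467/0.29667 = 0.4944.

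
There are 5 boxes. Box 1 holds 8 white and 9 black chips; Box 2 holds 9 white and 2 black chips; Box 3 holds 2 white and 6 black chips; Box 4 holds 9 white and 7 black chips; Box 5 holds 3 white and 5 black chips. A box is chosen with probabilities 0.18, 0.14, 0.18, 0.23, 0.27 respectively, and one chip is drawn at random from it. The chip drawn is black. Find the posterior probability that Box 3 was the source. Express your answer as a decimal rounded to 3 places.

Tabulate prior·likelihood by source: [1] prior 0.18, lik 0.5294, product 0.09529; [2] prior 0.14, lik 0.1818, product 0.02545; [3] prior 0.18, lik 0.75, product 0.1350; [4] prior 0.23, lik 0.4375, product 0.1006; [5] prior 0.27, lik 0.625, product 0.1688.
Normalizing constant = 0.52512; the posterior for Box 3 is its product over the sum, 0.1350/0.52512 = 0.257.

Posterior probability ≈ 0.257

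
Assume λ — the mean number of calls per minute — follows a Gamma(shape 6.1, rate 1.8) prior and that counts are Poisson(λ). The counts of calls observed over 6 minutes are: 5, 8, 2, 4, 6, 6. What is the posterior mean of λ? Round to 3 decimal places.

Posterior mean ≈ 4.756

The Poisson likelihood adds the total count to the shape and the number of exposure periods to the rate. Here ∑xᵢ = 31 and n = 6, so shape 6.1→37.1 and rate 1.8→7.8.
Posterior mean = shape/rate = 37.1/7.8 = 4.756.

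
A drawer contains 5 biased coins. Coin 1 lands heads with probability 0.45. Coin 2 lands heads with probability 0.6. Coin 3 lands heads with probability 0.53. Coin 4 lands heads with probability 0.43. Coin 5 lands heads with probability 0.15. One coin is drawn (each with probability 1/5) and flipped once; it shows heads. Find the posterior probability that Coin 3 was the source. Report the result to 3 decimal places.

Posterior probability ≈ 0.245

P(heads|C1) = 0.45; P(heads|C2) = 0.6; P(heads|C3) = 0.53; P(heads|C4) = 0.43; P(heads|C5) = 0.15.
Prior × likelihood for each source: 0.2·0.45=0.09000, 0.2·0.6=0.1200, 0.2·0.53=0.1060, 0.2·0.43=0.08600, 0.2·0.15=0.03000. Summing gives P(heads) = 0.43200.
P(Coin 3 | heads) = 0.1060 / 0.43200 = 0.245.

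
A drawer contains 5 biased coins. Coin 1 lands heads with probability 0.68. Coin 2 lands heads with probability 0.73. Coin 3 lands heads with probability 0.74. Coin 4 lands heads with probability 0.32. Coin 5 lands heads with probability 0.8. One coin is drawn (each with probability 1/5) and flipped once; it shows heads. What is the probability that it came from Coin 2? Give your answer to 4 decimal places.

P(heads|C1) = 0.68; P(heads|C2) = 0.73; P(heads|C3) = 0.74; P(heads|C4) = 0.32; P(heads|C5) = 0.8.
Prior × likelihood for each source: 0.2·0.68=0.1360, 0.2·0.73=0.1460, 0.2·0.74=0.1480, 0.2·0.32=0.06400, 0.2·0.8=0.1600. Summing gives P(heads) = 0.65400.
P(Coin 2 | heads) = 0.1460 / 0.65400 = 0.2232.

Posterior probability ≈ 0.2232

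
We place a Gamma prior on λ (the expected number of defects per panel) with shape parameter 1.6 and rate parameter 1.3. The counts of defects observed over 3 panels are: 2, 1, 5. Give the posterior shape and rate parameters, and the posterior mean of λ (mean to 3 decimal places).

The Poisson likelihood adds the total count to the shape and the number of exposure periods to the rate. Here ∑xᵢ = 8 and n = 3, so shape 1.6→9.6 and rate 1.3→4.3.
E[λ | data] = 9.6/4.3 = 2.233.

Posterior: Gamma(shape=9.6, rate=4.3); mean ≈ 2.233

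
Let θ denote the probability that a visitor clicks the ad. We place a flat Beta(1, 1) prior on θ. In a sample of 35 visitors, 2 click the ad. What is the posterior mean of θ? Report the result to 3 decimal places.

Posterior mean ≈ 0.081

Observing 2 successes and 33 failures updates Beta(1, 1) by adding the success and failure counts to the two shape parameters: α = 1+2 = 3, β = 1+33 = 34.
E[θ | data] = 3/(3+34) = 0.081.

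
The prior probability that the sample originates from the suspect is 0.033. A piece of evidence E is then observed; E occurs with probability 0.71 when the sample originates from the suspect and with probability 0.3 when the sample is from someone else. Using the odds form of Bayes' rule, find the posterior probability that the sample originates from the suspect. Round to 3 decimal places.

Posterior probability ≈ 0.075

Prior odds = 0.033/(1−0.033) = 0.034126.
Likelihood ratio for E = 0.71/0.3 = 2.3667.
Posterior odds = prior odds × LR = 0.080765.
Posterior probability = odds/(1+odds) = 0.080765/1.0808 = 0.075.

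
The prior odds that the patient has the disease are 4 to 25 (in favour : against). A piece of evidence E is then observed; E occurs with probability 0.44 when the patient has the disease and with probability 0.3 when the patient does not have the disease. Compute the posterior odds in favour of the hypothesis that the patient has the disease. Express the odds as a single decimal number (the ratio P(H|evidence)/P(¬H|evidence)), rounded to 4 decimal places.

Prior odds = 4/25 = 0.16000.
Likelihood ratio for E = 0.44/0.3 = 1.4667.
Posterior odds = prior odds × LR = 0.23467.

Posterior odds ≈ 0.2347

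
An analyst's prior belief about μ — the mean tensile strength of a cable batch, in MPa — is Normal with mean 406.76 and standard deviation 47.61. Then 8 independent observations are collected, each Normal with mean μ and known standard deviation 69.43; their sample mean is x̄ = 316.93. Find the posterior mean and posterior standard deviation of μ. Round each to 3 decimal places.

Prior precision 1/τ₀² = 1/47.61² = 0.00044117; data precision n/σ² = 8/69.43² = 0.00165957.
Posterior precision = 0.00044117 + 0.00165957 = 0.00210074, giving posterior SD = 1/√0.00210074 = 21.818.
Posterior mean = (0.00044117·406.76 + 0.00165957·316.93) / 0.00210074 = 335.795.

Posterior mean ≈ 335.795; posterior SD ≈ 21.818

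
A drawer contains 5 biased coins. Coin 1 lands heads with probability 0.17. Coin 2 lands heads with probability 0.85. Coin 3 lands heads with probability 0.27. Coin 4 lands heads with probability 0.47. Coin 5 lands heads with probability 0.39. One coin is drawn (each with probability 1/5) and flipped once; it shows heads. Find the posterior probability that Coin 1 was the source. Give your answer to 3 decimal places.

Posterior probability ≈ 0.079

P(heads|C1) = 0.17; P(heads|C2) = 0.85; P(heads|C3) = 0.27; P(heads|C4) = 0.47; P(heads|C5) = 0.39.
Prior × likelihood for each source: 0.2·0.17=0.03400, 0.2·0.85=0.1700, 0.2·0.27=0.05400, 0.2·0.47=0.09400, 0.2·0.39=0.07800. Summing gives P(heads) = 0.43000.
P(Coin 1 | heads) = 0.03400 / 0.43000 = 0.079.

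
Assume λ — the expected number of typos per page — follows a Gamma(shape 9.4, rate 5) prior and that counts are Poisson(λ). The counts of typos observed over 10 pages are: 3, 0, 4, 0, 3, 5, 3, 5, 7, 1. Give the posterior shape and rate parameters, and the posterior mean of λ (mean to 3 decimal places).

Total count ∑xᵢ = 31 over n = 10 pages.
Gamma is conjugate to the Poisson likelihood: posterior is Gamma(shape = 9.4+31 = 40.4, rate = 5+10 = 15).
E[λ | data] = 40.4/15 = 2.693.

Posterior: Gamma(shape=40.4, rate=15); mean ≈ 2.693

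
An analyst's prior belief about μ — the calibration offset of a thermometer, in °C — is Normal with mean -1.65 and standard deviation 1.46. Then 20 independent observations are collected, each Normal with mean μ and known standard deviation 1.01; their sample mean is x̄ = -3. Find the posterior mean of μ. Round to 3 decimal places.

With known σ, the Normal prior is conjugate. Weight on the data is w = (n/σ²)/(n/σ² + 1/τ₀²) = 19.6059/(19.6059+0.469131) = 0.97663.
Posterior mean = w·x̄ + (1−w)·μ₀ = 0.97663·-3 + 0.023369·-1.65 = -2.968.

Posterior mean ≈ -2.968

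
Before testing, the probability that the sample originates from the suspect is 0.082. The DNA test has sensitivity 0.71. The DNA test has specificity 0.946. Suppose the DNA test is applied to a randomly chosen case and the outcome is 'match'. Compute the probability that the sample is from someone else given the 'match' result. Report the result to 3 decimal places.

Let H be the event that the sample originates from the suspect. P(H) = 0.082, so P(¬H) = 0.918. With E the 'match' result, P(E|H) = 0.71 and P(E|¬H) = 0.054.
P(E) = 0.71·0.082 + 0.054·0.918 = 0.058220 + 0.049572 = 0.10779.
By Bayes' theorem, P(H|E) = 0.058220 / 0.10779 = 0.540. Hence P(¬H|E) = 1 − 0.540 = 0.460.

P(¬H | E) ≈ 0.460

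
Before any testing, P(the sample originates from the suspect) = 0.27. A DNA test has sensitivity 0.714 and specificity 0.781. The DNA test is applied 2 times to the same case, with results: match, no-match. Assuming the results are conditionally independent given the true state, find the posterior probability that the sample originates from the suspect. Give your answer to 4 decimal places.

Posterior P(H) ≈ 0.3063

Let H be the event that the sample originates from the suspect; start with P(H) = 0.27. P('match'|H) = 0.714, P('match'|¬H) = 0.219.
Update on result 1 ('match'): P(H) ← 0.714·0.2700 / (0.714·0.2700 + 0.219·0.7300) = 0.19278/0.35265 = 0.5467.
Update on result 2 ('no-match'): P(H) ← 0.286·0.5467 / (0.286·0.5467 + 0.781·0.4533) = 0.15635/0.51040 = 0.3063.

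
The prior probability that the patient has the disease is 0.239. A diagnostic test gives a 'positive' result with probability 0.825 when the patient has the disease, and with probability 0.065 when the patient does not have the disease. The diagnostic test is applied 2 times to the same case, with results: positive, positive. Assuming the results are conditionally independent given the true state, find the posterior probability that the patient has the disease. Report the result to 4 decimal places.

Posterior P(H) ≈ 0.9806

With H the event that the patient has the disease, the joint likelihood of the observed sequence is P(data|H) = 0.825·0.825 = 0.68062 and P(data|¬H) = 0.065·0.065 = 0.0042250.
Bayes: P(H|data) = 0.239·0.68062 / (0.239·0.68062 + 0.761·0.0042250) = 0.16267/0.16588 = 0.9806.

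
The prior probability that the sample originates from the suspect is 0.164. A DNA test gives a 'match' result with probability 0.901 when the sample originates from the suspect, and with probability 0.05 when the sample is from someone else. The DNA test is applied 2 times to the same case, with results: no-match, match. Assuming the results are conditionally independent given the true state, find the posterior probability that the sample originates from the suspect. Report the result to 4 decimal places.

Posterior P(H) ≈ 0.2692

Let H be the event that the sample originates from the suspect; start with P(H) = 0.164. P('match'|H) = 0.901, P('match'|¬H) = 0.05.
Update on result 1 ('no-match'): P(H) ← 0.099·0.1640 / (0.099·0.1640 + 0.95·0.8360) = 0.016236/0.81044 = 0.0200.
Update on result 2 ('match'): P(H) ← 0.901·0.0200 / (0.901·0.0200 + 0.05·0.9800) = 0.018050/0.067049 = 0.2692.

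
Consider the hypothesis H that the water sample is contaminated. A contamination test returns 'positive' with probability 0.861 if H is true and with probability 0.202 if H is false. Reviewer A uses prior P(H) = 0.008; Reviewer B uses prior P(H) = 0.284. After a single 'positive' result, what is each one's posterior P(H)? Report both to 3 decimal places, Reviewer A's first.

Reviewer A: 0.033; Reviewer B: 0.628

P('+'|H) = 0.861, P('+'|¬H) = 0.202.
Reviewer A: numerator 0.861·0.008 = 0.0068880; evidence = 0.0068880+0.202·0.992 = 0.20727; posterior = 0.033.
Reviewer B: numerator 0.861·0.284 = 0.24452; evidence = 0.24452+0.202·0.716 = 0.38916; posterior = 0.628.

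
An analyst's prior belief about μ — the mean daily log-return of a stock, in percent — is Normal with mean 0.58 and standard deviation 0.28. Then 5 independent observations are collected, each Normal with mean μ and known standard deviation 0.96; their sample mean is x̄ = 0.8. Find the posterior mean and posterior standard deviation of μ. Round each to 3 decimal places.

Posterior mean ≈ 0.646; posterior SD ≈ 0.235

With known σ, the Normal prior is conjugate. Weight on the data is w = (n/σ²)/(n/σ² + 1/τ₀²) = 5.42535/(5.42535+12.7551) = 0.29842.
Posterior mean = w·x̄ + (1−w)·μ₀ = 0.29842·0.8 + 0.70158·0.58 = 0.646. Posterior variance = 1/(5.42535+12.7551) = 0.0550041, so SD = 0.235.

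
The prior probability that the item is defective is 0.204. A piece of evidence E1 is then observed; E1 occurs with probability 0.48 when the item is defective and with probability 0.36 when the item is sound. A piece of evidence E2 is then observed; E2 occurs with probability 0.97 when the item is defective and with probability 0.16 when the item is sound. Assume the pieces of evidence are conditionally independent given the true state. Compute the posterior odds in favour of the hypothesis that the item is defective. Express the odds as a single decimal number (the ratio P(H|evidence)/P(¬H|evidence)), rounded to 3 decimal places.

Prior odds = 0.204/(1−0.204) = 0.25628. In log-odds, ln(0.25628) = -1.3615.
Add log likelihood ratios: ln(1.3333) + ln(6.0625) = 2.0898.
Posterior log-odds = 0.72833, so posterior odds = exp(0.72833) = 2.0716.

Posterior odds ≈ 2.072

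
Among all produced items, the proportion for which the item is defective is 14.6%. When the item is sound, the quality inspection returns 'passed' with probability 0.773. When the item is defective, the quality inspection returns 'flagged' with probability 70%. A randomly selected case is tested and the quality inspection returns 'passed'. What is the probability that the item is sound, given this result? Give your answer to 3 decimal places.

P(¬H | E) ≈ 0.938

Write H for 'the item is defective'. Prior odds H:¬H = 0.146/0.854 = 0.17096. For the 'passed' outcome, the likelihood ratio is 0.3/0.773 = 0.38810.
Posterior odds = 0.17096 × 0.38810 = 0.066349, so P(H|E) = 0.066349/(1+0.066349) = 0.062. Then P(¬H|E) = 1 − 0.062 = 0.938.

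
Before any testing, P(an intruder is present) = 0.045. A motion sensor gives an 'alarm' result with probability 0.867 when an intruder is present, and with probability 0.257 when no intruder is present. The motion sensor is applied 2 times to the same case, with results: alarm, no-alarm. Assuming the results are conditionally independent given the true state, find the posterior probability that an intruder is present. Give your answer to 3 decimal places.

Let H be the event that an intruder is present; start with P(H) = 0.045. P('alarm'|H) = 0.867, P('alarm'|¬H) = 0.257.
Update on result 1 ('alarm'): P(H) ← 0.867·0.0450 / (0.867·0.0450 + 0.257·0.9550) = 0.039015/0.28445 = 0.1372.
Update on result 2 ('no-alarm'): P(H) ← 0.133·0.1372 / (0.133·0.1372 + 0.743·0.8628) = 0.018242/0.65933 = 0.0277.

Posterior P(H) ≈ 0.028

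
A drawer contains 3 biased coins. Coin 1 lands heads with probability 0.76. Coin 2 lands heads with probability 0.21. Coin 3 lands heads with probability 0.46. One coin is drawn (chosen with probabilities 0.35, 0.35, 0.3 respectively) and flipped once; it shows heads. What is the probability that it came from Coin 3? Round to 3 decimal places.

Posterior probability ≈ 0.289

Tabulate prior·likelihood by source: [1] prior 0.35, lik 0.76, product 0.2660; [2] prior 0.35, lik 0.21, product 0.07350; [3] prior 0.3, lik 0.46, product 0.1380.
Normalizing constant = 0.47750; the posterior for Coin 3 is its product over the sum, 0.1380/0.47750 = 0.289.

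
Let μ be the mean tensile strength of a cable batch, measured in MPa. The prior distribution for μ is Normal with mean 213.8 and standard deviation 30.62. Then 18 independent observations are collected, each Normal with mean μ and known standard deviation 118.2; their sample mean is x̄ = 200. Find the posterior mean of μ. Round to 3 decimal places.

Posterior mean ≈ 206.250

Prior precision 1/τ₀² = 1/30.62² = 0.00106657; data precision n/σ² = 18/118.2² = 0.00128836.
Posterior precision = 0.00106657 + 0.00128836 = 0.00235493.
Posterior mean = (0.00106657·213.8 + 0.00128836·200) / 0.00235493 = 206.250.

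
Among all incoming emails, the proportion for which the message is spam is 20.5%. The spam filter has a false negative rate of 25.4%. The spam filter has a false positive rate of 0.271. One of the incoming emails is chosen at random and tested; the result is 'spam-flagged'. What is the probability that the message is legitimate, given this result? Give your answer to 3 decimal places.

P(¬H | E) ≈ 0.585

Let H be the event that the message is spam. P(H) = 0.205, so P(¬H) = 0.795. With E the 'spam-flagged' result, P(E|H) = 0.746 and P(E|¬H) = 0.271.
P(E) = 0.746·0.205 + 0.271·0.795 = 0.15293 + 0.21545 = 0.36838.
By Bayes' theorem, P(H|E) = 0.15293 / 0.36838 = 0.415. Hence P(¬H|E) = 1 − 0.415 = 0.585.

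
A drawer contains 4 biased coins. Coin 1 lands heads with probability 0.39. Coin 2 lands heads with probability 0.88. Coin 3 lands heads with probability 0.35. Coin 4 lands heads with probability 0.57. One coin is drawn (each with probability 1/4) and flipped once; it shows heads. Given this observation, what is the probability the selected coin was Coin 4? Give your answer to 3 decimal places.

P(heads|C1) = 0.39; P(heads|C2) = 0.88; P(heads|C3) = 0.35; P(heads|C4) = 0.57.
Prior × likelihood for each source: 0.25·0.39=0.09750, 0.25·0.88=0.2200, 0.25·0.35=0.08750, 0.25·0.57=0.1425. Summing gives P(heads) = 0.54750.
P(Coin 4 | heads) = 0.1425 / 0.54750 = 0.260.

Posterior probability ≈ 0.260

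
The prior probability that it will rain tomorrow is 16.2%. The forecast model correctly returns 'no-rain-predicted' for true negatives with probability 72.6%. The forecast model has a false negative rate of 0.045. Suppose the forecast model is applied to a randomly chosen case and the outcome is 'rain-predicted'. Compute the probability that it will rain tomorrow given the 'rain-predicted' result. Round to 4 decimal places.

P(H | E) ≈ 0.4026

Write H for 'it will rain tomorrow'. Prior odds H:¬H = 0.162/0.838 = 0.19332. For the 'rain-predicted' outcome, the likelihood ratio is 0.955/0.274 = 3.4854.
Posterior odds = 0.19332 × 3.4854 = 0.67379, so P(H|E) = 0.67379/(1+0.67379) = 0.4026.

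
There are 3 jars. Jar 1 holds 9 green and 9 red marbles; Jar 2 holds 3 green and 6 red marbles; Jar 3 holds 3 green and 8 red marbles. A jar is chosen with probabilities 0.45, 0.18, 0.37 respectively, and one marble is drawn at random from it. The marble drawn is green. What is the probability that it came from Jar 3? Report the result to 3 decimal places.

Posterior probability ≈ 0.261

P(green|Jar 1) = 0.5; P(green|Jar 2) = 0.3333; P(green|Jar 3) = 0.2727.
Prior × likelihood for each source: 0.45·0.5=0.2250, 0.18·0.3333=0.06000, 0.37·0.2727=0.1009. Summing gives P(green) = 0.38591.
P(Jar 3 | green) = 0.1009 / 0.38591 = 0.261.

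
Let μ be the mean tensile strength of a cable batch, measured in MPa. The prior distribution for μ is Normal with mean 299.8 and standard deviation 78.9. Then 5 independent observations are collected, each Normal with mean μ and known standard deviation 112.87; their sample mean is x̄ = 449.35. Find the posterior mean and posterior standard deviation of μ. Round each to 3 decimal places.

With known σ, the Normal prior is conjugate. Weight on the data is w = (n/σ²)/(n/σ² + 1/τ₀²) = 0.00039248/(0.00039248+0.00016064) = 0.70958.
Posterior mean = w·x̄ + (1−w)·μ₀ = 0.70958·449.35 + 0.29042·299.8 = 405.917. Posterior variance = 1/(0.00039248+0.00016064) = 1807.95, so SD = 42.520.

Posterior mean ≈ 405.917; posterior SD ≈ 42.520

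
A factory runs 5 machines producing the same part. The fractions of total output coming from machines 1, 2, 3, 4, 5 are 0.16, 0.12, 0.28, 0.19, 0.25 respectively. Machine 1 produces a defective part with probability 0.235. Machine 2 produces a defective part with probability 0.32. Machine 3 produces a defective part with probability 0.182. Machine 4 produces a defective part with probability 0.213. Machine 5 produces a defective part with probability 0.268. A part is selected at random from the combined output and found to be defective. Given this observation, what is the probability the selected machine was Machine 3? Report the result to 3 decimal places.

Posterior probability ≈ 0.217

P(defective|M1) = 0.235; P(defective|M2) = 0.32; P(defective|M3) = 0.182; P(defective|M4) = 0.213; P(defective|M5) = 0.268.
Prior × likelihood for each source: 0.16·0.235=0.03760, 0.12·0.32=0.03840, 0.28·0.182=0.05096, 0.19·0.213=0.04047, 0.25·0.268=0.06700. Summing gives P(defective) = 0.23443.
P(Machine 3 | defective) = 0.05096 / 0.23443 = 0.217.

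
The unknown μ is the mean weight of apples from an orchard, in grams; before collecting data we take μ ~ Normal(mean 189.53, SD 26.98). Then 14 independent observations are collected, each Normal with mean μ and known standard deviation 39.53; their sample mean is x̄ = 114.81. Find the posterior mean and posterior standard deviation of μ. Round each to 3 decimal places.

Prior precision 1/τ₀² = 1/26.98² = 0.00137378; data precision n/σ² = 14/39.53² = 0.00895931.
Posterior precision = 0.00137378 + 0.00895931 = 0.0103331, giving posterior SD = 1/√0.0103331 = 9.838.
Posterior mean = (0.00137378·189.53 + 0.00895931·114.81) / 0.0103331 = 124.744.

Posterior mean ≈ 124.744; posterior SD ≈ 9.838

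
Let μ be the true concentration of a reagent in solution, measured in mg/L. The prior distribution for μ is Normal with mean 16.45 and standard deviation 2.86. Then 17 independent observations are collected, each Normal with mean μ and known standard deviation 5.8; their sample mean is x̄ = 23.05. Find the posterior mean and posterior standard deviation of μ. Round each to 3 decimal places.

Posterior mean ≈ 21.764; posterior SD ≈ 1.262

With known σ, the Normal prior is conjugate. Weight on the data is w = (n/σ²)/(n/σ² + 1/τ₀²) = 0.505351/(0.505351+0.122255) = 0.80520.
Posterior mean = w·x̄ + (1−w)·μ₀ = 0.80520·23.05 + 0.19480·16.45 = 21.764. Posterior variance = 1/(0.505351+0.122255) = 1.59336, so SD = 1.262.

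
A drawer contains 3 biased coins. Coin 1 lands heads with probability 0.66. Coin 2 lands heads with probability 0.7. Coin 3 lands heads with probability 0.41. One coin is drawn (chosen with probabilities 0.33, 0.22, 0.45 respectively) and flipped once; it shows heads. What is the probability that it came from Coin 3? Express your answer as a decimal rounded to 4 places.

Posterior probability ≈ 0.3317

P(heads|C1) = 0.66; P(heads|C2) = 0.7; P(heads|C3) = 0.41.
Prior × likelihood for each source: 0.33·0.66=0.2178, 0.22·0.7=0.1540, 0.45·0.41=0.1845. Summing gives P(heads) = 0.55630.
P(Coin 3 | heads) = 0.1845 / 0.55630 = 0.3317.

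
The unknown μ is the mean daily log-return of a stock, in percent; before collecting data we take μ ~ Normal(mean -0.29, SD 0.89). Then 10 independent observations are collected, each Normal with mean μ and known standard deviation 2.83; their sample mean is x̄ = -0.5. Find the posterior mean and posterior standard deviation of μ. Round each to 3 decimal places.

With known σ, the Normal prior is conjugate. Weight on the data is w = (n/σ²)/(n/σ² + 1/τ₀²) = 1.24861/(1.24861+1.26247) = 0.49724.
Posterior mean = w·x̄ + (1−w)·μ₀ = 0.49724·-0.5 + 0.50276·-0.29 = -0.394. Posterior variance = 1/(1.24861+1.26247) = 0.398235, so SD = 0.631.

Posterior mean ≈ -0.394; posterior SD ≈ 0.631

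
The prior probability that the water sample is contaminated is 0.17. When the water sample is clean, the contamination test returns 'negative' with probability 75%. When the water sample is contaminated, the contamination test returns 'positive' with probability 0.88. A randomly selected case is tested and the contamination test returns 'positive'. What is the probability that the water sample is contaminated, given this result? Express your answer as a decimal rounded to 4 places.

Write H for 'the water sample is contaminated'. Prior odds H:¬H = 0.17/0.83 = 0.20482. For the 'positive' outcome, the likelihood ratio is 0.88/0.25 = 3.5200.
Posterior odds = 0.20482 × 3.5200 = 0.72096, so P(H|E) = 0.72096/(1+0.72096) = 0.4189.

P(H | E) ≈ 0.4189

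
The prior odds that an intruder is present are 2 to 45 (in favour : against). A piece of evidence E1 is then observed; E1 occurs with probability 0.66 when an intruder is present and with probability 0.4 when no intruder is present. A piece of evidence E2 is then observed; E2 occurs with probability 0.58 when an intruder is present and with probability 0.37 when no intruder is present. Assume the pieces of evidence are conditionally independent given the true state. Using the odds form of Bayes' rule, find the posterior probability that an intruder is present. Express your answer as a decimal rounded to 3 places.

Prior odds = 2/45 = 0.044444. In log-odds, ln(0.044444) = -3.1135.
Add log likelihood ratios: ln(1.6500) + ln(1.5676) = 0.95030.
Posterior log-odds = -2.1632, so posterior odds = exp(-2.1632) = 0.11495. Converting, P(H|E) = 0.11495/1.1150 = 0.103.

Posterior probability ≈ 0.103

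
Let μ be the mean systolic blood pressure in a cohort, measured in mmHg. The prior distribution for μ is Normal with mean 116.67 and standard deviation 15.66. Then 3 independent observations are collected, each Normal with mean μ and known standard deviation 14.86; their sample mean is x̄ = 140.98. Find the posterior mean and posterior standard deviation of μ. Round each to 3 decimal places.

Posterior mean ≈ 135.368; posterior SD ≈ 7.524

With known σ, the Normal prior is conjugate. Weight on the data is w = (n/σ²)/(n/σ² + 1/τ₀²) = 0.0135858/(0.0135858+0.00407771) = 0.76914.
Posterior mean = w·x̄ + (1−w)·μ₀ = 0.76914·140.98 + 0.23086·116.67 = 135.368. Posterior variance = 1/(0.0135858+0.00407771) = 56.6140, so SD = 7.524.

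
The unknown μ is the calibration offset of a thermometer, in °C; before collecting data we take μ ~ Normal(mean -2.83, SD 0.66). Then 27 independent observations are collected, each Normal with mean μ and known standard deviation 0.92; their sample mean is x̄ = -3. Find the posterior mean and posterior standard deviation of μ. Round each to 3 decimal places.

Posterior mean ≈ -2.989; posterior SD ≈ 0.171

With known σ, the Normal prior is conjugate. Weight on the data is w = (n/σ²)/(n/σ² + 1/τ₀²) = 31.8998/(31.8998+2.29568) = 0.93287.
Posterior mean = w·x̄ + (1−w)·μ₀ = 0.93287·-3 + 0.067134·-2.83 = -2.989. Posterior variance = 1/(31.8998+2.29568) = 0.0292436, so SD = 0.171.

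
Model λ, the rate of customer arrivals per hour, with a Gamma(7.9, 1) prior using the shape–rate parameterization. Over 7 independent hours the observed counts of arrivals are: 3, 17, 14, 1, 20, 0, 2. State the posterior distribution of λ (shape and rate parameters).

Posterior: Gamma(shape=64.9, rate=8)

Total count ∑xᵢ = 57 over n = 7 hours.
Gamma is conjugate to the Poisson likelihood: posterior is Gamma(shape = 7.9+57 = 64.9, rate = 1+7 = 8).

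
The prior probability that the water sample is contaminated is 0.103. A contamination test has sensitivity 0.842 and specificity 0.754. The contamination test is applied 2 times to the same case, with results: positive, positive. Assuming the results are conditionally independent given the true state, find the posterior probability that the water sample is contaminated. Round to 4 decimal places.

With H the event that the water sample is contaminated, the joint likelihood of the observed sequence is P(data|H) = 0.842·0.842 = 0.70896 and P(data|¬H) = 0.246·0.246 = 0.060516.
Bayes: P(H|data) = 0.103·0.70896 / (0.103·0.70896 + 0.897·0.060516) = 0.073023/0.12731 = 0.5736.

Posterior P(H) ≈ 0.5736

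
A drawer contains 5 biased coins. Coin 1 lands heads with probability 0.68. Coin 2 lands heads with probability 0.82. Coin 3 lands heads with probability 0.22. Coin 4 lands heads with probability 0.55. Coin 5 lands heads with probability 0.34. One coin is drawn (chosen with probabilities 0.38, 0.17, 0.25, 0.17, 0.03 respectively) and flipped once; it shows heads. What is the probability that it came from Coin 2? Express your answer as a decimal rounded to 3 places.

Tabulate prior·likelihood by source: [1] prior 0.38, lik 0.68, product 0.2584; [2] prior 0.17, lik 0.82, product 0.1394; [3] prior 0.25, lik 0.22, product 0.05500; [4] prior 0.17, lik 0.55, product 0.09350; [5] prior 0.03, lik 0.34, product 0.01020.
Normalizing constant = 0.55650; the posterior for Coin 2 is its product over the sum, 0.1394/0.55650 = 0.250.

Posterior probability ≈ 0.250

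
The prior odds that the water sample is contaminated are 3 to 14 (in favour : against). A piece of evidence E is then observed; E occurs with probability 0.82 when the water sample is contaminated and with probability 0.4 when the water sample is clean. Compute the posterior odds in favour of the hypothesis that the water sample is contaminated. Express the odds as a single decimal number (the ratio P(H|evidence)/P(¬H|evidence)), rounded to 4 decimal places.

Posterior odds ≈ 0.4393

Prior odds = 3/14 = 0.21429. In log-odds, ln(0.21429) = -1.5404.
Add log likelihood ratio: ln(2.0500) = 0.71784.
Posterior log-odds = -0.82261, so posterior odds = exp(-0.82261) = 0.43929.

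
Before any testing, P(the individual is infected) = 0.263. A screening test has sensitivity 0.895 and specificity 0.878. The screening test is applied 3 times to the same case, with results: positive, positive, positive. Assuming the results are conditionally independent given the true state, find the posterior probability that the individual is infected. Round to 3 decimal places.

Let H be the event that the individual is infected; start with P(H) = 0.263. P('positive'|H) = 0.895, P('positive'|¬H) = 0.122.
Update on result 1 ('positive'): P(H) ← 0.895·0.2630 / (0.895·0.2630 + 0.122·0.7370) = 0.23539/0.32530 = 0.7236.
Update on result 2 ('positive'): P(H) ← 0.895·0.7236 / (0.895·0.7236 + 0.122·0.2764) = 0.64762/0.68134 = 0.9505.
Update on result 3 ('positive'): P(H) ← 0.895·0.9505 / (0.895·0.9505 + 0.122·0.0495) = 0.85070/0.85674 = 0.9930.

Posterior P(H) ≈ 0.993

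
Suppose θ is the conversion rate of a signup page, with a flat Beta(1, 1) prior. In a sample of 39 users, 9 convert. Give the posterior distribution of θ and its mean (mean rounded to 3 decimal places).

The binomial likelihood is conjugate to the Beta prior: with 9 successes and 30 failures, the posterior is Beta(1+9, 1+30) = Beta(10, 31).
Posterior mean = α/(α+β) = 10/41 = 0.244.

Posterior: Beta(10, 31); mean ≈ 0.244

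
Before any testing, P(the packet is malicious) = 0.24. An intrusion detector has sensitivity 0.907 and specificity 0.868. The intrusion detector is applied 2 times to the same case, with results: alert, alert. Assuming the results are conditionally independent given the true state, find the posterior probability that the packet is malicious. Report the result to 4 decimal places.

With H the event that the packet is malicious, the joint likelihood of the observed sequence is P(data|H) = 0.907·0.907 = 0.82265 and P(data|¬H) = 0.132·0.132 = 0.017424.
Bayes: P(H|data) = 0.24·0.82265 / (0.24·0.82265 + 0.76·0.017424) = 0.19744/0.21068 = 0.9371.

Posterior P(H) ≈ 0.9371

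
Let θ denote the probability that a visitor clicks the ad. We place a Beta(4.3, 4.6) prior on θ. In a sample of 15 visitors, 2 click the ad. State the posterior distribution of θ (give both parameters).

Posterior: Beta(6.3, 17.6)

The binomial likelihood is conjugate to the Beta prior: with 2 successes and 13 failures, the posterior is Beta(4.3+2, 4.6+13) = Beta(6.3, 17.6).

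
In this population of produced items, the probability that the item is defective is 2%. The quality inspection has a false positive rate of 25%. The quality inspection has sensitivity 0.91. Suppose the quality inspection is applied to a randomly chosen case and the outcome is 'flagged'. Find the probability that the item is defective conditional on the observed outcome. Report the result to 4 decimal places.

P(H | E) ≈ 0.0691

Let H be the event that the item is defective. P(H) = 0.02, so P(¬H) = 0.98. With E the 'flagged' result, P(E|H) = 0.91 and P(E|¬H) = 0.25.
P(E) = 0.91·0.02 + 0.25·0.98 = 0.018200 + 0.24500 = 0.26320.
By Bayes' theorem, P(H|E) = 0.018200 / 0.26320 = 0.0691.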